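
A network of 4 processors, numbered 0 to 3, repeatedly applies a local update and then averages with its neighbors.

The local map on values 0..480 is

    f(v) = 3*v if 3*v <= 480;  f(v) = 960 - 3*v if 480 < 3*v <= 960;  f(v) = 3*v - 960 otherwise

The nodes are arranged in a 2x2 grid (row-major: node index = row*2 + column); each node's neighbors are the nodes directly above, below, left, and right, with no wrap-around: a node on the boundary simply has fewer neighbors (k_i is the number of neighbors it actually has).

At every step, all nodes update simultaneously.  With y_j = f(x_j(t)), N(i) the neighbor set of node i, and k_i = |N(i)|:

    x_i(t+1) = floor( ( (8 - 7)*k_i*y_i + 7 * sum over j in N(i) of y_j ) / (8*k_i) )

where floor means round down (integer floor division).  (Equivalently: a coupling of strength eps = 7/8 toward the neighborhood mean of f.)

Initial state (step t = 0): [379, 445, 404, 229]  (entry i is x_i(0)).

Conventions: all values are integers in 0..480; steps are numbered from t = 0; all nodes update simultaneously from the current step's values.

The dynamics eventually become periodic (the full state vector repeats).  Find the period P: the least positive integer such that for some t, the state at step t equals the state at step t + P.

Simulating step by step:
t=0: [379, 445, 404, 229]
t=1: [296, 243, 228, 308]
t=2: [230, 76, 81, 226]
t=3: [239, 270, 271, 241]
t=4: [160, 228, 228, 159]
t=5: [301, 453, 453, 301]
t=6: [356, 99, 99, 356]
t=7: [273, 131, 131, 273]
t=8: [361, 172, 172, 361]
t=9: [403, 163, 163, 403]
t=10: [443, 276, 276, 443]
t=11: [161, 339, 339, 161]
t=12: [109, 424, 424, 109]
t=13: [313, 325, 325, 313]
t=14: [15, 20, 20, 15]
t=15: [58, 46, 46, 58]
t=16: [142, 169, 169, 142]
t=17: [449, 429, 429, 449]
t=18: [334, 379, 379, 334]
t=19: [160, 58, 58, 160]
t=20: [212, 441, 441, 212]
t=21: [358, 328, 328, 358]
t=22: [35, 102, 102, 35]
t=23: [280, 130, 130, 280]
t=24: [356, 153, 153, 356]
t=25: [415, 151, 151, 415]
t=26: [432, 306, 306, 432]
t=27: [78, 299, 299, 78]
t=28: [84, 212, 212, 84]
t=29: [315, 261, 261, 315]
t=30: [156, 35, 35, 156]
t=31: [150, 422, 422, 150]
t=32: [324, 432, 432, 324]
t=33: [295, 52, 52, 295]
t=34: [145, 85, 85, 145]
t=35: [277, 412, 412, 277]
t=36: [257, 147, 147, 257]
t=37: [409, 220, 220, 409]
t=38: [295, 271, 271, 295]
t=39: [138, 84, 84, 138]
t=40: [272, 393, 393, 272]
t=41: [209, 153, 153, 209]
t=42: [443, 348, 348, 443]
t=43: [119, 333, 333, 119]
t=44: [78, 317, 317, 78]
t=45: [37, 205, 205, 37]
t=46: [315, 140, 140, 315]
t=47: [369, 65, 65, 369]
t=48: [189, 153, 153, 189]
t=49: [450, 401, 401, 450]
t=50: [261, 371, 371, 261]
t=51: [156, 174, 174, 156]
t=52: [441, 464, 464, 441]
t=53: [423, 371, 371, 423]
t=54: [172, 289, 289, 172]
t=55: [136, 400, 400, 136]
t=56: [261, 387, 387, 261]
t=57: [198, 180, 180, 198]
t=58: [413, 372, 372, 413]
t=59: [171, 263, 263, 171]
t=60: [205, 412, 412, 205]
t=61: [284, 336, 336, 284]
t=62: [55, 100, 100, 55]
t=63: [283, 181, 181, 283]
t=64: [378, 149, 149, 378]
t=65: [412, 208, 208, 412]
t=66: [328, 283, 283, 328]
t=67: [100, 34, 34, 100]
t=68: [126, 275, 275, 126]
t=69: [165, 347, 347, 165]
t=70: [129, 417, 417, 129]
t=71: [303, 375, 375, 303]
t=72: [150, 65, 65, 150]
t=73: [226, 418, 418, 226]
t=74: [292, 283, 283, 292]
t=75: [107, 87, 87, 107]
t=76: [268, 313, 313, 268]
t=77: [37, 139, 139, 37]
t=78: [378, 149, 149, 378]

Answer: 14
Key observation: The state at step 64, [378, 149, 149, 378], reappears at step 78 — and no state repeats earlier — so the cycle the system enters has period 14.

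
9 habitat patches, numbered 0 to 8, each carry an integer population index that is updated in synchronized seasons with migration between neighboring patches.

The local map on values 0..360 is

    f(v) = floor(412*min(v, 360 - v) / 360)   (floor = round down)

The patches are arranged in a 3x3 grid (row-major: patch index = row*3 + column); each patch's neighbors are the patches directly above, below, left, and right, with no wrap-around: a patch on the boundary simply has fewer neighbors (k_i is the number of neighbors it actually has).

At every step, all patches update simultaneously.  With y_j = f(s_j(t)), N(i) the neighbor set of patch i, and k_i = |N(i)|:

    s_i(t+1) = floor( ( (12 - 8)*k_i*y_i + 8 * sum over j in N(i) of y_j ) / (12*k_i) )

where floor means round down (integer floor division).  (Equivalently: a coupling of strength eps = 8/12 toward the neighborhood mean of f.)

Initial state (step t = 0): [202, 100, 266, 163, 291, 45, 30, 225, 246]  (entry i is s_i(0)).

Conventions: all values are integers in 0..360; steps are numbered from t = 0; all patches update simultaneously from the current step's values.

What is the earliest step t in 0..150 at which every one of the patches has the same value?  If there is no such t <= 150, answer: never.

Simulating step by step:
t=0: [202, 100, 266, 163, 291, 45, 30, 225, 246]  (not all equal)
t=1: [160, 119, 90, 126, 110, 87, 124, 105, 111]  (not all equal)
t=2: [154, 136, 112, 147, 124, 111, 135, 127, 115]  (not all equal)
t=3: [166, 150, 136, 160, 146, 131, 155, 143, 134]  (not all equal)
t=4: [181, 170, 158, 179, 166, 155, 174, 164, 155]  (not all equal)
t=5: [200, 192, 183, 199, 190, 180, 196, 187, 180]  (not all equal)
t=6: [186, 192, 200, 186, 194, 202, 189, 196, 203]  (not all equal)
t=7: [196, 190, 185, 195, 189, 182, 193, 187, 182]  (not all equal)
t=8: [189, 194, 199, 190, 195, 200, 192, 196, 201]  (not all equal)
t=9: [192, 189, 185, 192, 188, 183, 191, 187, 183]  (not all equal)
t=10: [193, 195, 199, 193, 196, 200, 194, 197, 200]  (not all equal)
t=11: [190, 187, 185, 189, 187, 184, 188, 186, 184]  (not all equal)
t=12: [195, 197, 199, 195, 197, 199, 196, 198, 200]  (not all equal)
t=13: [187, 186, 184, 187, 185, 184, 186, 185, 184]  (not all equal)
t=14: [197, 199, 200, 198, 199, 200, 198, 200, 200]  (not all equal)
t=15: [185, 184, 183, 185, 183, 183, 184, 183, 183]  (not all equal)
t=16: [200, 201, 201, 200, 201, 202, 201, 201, 202]  (not all equal)
t=17: [182, 181, 180, 182, 181, 180, 181, 180, 180]  (not all equal)
t=18: [203, 204, 205, 203, 204, 205, 204, 205, 206]  (not all equal)
t=19: [178, 178, 177, 178, 177, 177, 178, 177, 176]  (not all equal)
t=20: [203, 202, 202, 202, 202, 201, 202, 202, 201]  (not all equal)
t=21: [179, 179, 180, 179, 180, 180, 180, 180, 180]  (not all equal)
t=22: [204, 204, 205, 204, 205, 206, 205, 206, 206]  (not all equal)
t=23: [178, 177, 177, 177, 177, 176, 177, 176, 176]  (not all equal)
t=24: [202, 202, 201, 202, 201, 201, 201, 201, 201]  (not all equal)
t=25: [180, 180, 180, 180, 180, 181, 180, 181, 181]  (not all equal)
t=26: [206, 206, 205, 206, 205, 204, 205, 204, 204]  (not all equal)
t=27: [176, 176, 177, 176, 177, 177, 177, 177, 178]  (not all equal)
t=28: [201, 201, 201, 201, 201, 202, 201, 202, 202]  (not all equal)
t=29: [181, 181, 180, 181, 180, 180, 180, 180, 180]  (not all equal)
t=30: [204, 204, 205, 204, 205, 206, 205, 206, 206]  (not all equal)

Answer: never
Key observation: The state at step 22 reappears at step 30 — the system is in a cycle of period 8 from step 22 on.  No step 0..30 is synchronized, and the cycle repeats forever, so no step up to 150 (or ever) has all patches equal.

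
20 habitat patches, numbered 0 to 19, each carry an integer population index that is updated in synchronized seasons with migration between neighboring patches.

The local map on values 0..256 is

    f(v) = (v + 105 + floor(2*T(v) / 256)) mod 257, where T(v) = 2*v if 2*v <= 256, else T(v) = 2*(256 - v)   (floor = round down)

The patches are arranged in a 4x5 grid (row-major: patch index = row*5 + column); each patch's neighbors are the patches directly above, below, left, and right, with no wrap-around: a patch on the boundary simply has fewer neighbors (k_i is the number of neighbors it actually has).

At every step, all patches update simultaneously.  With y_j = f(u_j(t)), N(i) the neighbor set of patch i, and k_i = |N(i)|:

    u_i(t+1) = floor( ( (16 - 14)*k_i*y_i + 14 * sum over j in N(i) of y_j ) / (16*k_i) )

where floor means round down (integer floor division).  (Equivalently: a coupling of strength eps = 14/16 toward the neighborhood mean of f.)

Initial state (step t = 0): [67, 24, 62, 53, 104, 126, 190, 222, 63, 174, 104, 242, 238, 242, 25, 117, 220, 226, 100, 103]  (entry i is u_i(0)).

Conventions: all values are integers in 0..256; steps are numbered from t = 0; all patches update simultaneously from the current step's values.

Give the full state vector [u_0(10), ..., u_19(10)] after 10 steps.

Simulating step by step:
t=0: [67, 24, 62, 53, 104, 126, 190, 222, 63, 174, 104, 242, 238, 242, 25, 117, 220, 226, 100, 103]
t=1: [179, 126, 125, 178, 105, 152, 118, 109, 95, 151, 185, 99, 81, 140, 110, 149, 121, 114, 134, 173]
t=2: [105, 169, 167, 190, 38, 83, 170, 211, 131, 183, 138, 172, 217, 215, 105, 146, 226, 218, 172, 202]
t=3: [116, 74, 35, 120, 48, 161, 65, 81, 71, 176, 165, 90, 53, 124, 68, 170, 108, 54, 54, 107]
t=4: [110, 177, 190, 165, 128, 119, 146, 164, 168, 150, 67, 146, 188, 174, 158, 102, 135, 174, 195, 172]
t=5: [136, 151, 20, 86, 147, 215, 144, 77, 69, 107, 221, 185, 72, 25, 88, 207, 171, 96, 24, 24]
t=6: [57, 179, 125, 185, 208, 171, 92, 182, 178, 208, 52, 117, 142, 164, 161, 45, 87, 120, 150, 157]
t=7: [41, 175, 56, 95, 46, 153, 90, 157, 32, 34, 134, 202, 138, 119, 23, 171, 198, 231, 103, 117]
t=8: [29, 149, 87, 156, 167, 170, 42, 162, 142, 138, 51, 165, 109, 185, 187, 127, 49, 155, 179, 175]
t=9: [136, 170, 103, 133, 110, 129, 83, 177, 95, 118, 97, 148, 40, 119, 92, 164, 92, 116, 21, 31]
t=10: [141, 189, 108, 212, 229, 214, 140, 166, 181, 207, 171, 192, 177, 174, 195, 177, 167, 164, 185, 158]

Answer: [141, 189, 108, 212, 229, 214, 140, 166, 181, 207, 171, 192, 177, 174, 195, 177, 167, 164, 185, 158]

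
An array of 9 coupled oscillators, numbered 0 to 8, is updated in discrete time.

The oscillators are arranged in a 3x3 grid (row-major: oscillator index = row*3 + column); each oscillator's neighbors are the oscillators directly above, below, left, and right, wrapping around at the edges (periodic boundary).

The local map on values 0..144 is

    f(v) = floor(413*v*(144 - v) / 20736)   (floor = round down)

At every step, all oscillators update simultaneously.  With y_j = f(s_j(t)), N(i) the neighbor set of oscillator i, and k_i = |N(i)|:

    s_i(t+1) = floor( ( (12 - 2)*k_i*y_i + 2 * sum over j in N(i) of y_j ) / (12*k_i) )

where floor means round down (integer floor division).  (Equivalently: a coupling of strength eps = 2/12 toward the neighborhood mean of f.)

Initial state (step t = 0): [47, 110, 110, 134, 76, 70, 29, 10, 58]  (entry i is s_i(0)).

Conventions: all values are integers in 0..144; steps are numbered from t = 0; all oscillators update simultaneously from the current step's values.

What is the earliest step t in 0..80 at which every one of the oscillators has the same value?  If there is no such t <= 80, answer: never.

Answer: never
Key observation: The state at step 11 reappears at step 13 — the system is in a cycle of period 2 from step 11 on.  No step 0..13 is synchronized, and the cycle repeats forever, so no step up to 80 (or ever) has all oscillators equal.

Derivation:
t=0: [47, 110, 110, 134, 76, 70, 29, 10, 58]  (not all equal)
t=1: [85, 73, 76, 36, 94, 98, 65, 35, 93]  (not all equal)
t=2: [98, 101, 101, 80, 91, 89, 99, 78, 93]  (not all equal)
t=3: [89, 87, 86, 99, 96, 96, 89, 100, 93]  (not all equal)
t=4: [96, 97, 98, 89, 91, 91, 96, 88, 93]  (not all equal)
t=5: [91, 90, 89, 96, 95, 95, 91, 97, 93]  (not all equal)
t=6: [95, 95, 96, 91, 92, 92, 95, 90, 93]  (not all equal)
t=7: [92, 92, 91, 95, 94, 94, 92, 95, 93]  (not all equal)
t=8: [94, 94, 95, 92, 93, 93, 94, 92, 94]  (not all equal)
t=9: [93, 93, 92, 94, 94, 93, 93, 94, 93]  (not all equal)
t=10: [94, 93, 94, 93, 93, 93, 93, 93, 94]  (not all equal)
t=11: [93, 93, 93, 93, 94, 93, 93, 93, 93]  (not all equal)
t=12: [94, 93, 94, 93, 93, 93, 94, 93, 94]  (not all equal)
t=13: [93, 93, 93, 93, 94, 93, 93, 93, 93]  (not all equal)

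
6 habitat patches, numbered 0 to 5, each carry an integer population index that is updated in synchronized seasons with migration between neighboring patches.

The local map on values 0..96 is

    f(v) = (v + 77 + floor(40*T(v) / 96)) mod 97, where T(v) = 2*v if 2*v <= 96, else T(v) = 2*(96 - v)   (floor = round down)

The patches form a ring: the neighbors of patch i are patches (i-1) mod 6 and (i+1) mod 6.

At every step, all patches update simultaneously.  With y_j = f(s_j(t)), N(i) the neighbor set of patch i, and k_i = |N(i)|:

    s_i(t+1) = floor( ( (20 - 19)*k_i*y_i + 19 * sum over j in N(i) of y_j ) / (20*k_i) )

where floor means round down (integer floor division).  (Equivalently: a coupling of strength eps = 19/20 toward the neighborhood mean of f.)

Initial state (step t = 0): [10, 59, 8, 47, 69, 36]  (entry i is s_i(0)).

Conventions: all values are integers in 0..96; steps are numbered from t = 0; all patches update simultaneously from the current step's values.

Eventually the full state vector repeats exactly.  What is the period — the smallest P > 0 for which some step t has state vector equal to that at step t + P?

Simulating step by step:
t=0: [10, 59, 8, 47, 69, 36]
t=1: [59, 91, 68, 80, 56, 81]
t=2: [73, 70, 73, 70, 72, 69]
t=3: [71, 71, 71, 71, 71, 71]
t=4: [71, 71, 71, 71, 71, 71]

Answer: 1
Key observation: The state at step 3, [71, 71, 71, 71, 71, 71], reappears at step 4 — and no state repeats earlier — so the cycle the system enters has period 1.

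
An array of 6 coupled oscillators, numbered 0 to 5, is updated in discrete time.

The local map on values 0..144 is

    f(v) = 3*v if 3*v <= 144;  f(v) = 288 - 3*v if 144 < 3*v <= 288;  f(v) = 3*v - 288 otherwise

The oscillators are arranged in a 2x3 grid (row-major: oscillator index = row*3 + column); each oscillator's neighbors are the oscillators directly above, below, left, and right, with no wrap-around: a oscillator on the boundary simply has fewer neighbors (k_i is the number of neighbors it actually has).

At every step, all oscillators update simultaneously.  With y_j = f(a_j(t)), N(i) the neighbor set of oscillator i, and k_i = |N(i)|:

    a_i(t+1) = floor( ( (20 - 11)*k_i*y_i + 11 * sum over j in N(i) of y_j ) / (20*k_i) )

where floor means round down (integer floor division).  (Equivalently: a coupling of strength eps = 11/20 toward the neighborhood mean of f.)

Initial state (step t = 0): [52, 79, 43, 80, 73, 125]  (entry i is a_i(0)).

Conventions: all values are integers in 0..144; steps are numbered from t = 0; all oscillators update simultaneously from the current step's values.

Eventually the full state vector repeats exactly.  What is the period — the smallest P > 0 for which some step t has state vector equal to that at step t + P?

Answer: 5
Key observation: The state at step 36, [24, 21, 24, 24, 21, 24], reappears at step 41 — and no state repeats earlier — so the cycle the system enters has period 5.

Derivation:
t=0: [52, 79, 43, 80, 73, 125]
t=1: [86, 83, 96, 76, 65, 93]
t=2: [40, 40, 13, 60, 61, 29]
t=3: [116, 102, 74, 110, 105, 78]
t=4: [43, 36, 49, 42, 33, 49]
t=5: [122, 116, 131, 119, 113, 129]
t=6: [70, 69, 90, 66, 64, 87]
t=7: [82, 71, 37, 88, 79, 43]
t=8: [46, 71, 106, 36, 64, 102]
t=9: [112, 82, 39, 112, 80, 42]
t=10: [46, 57, 98, 48, 61, 102]
t=11: [133, 98, 39, 131, 98, 38]
t=12: [80, 45, 85, 79, 43, 85]
t=13: [72, 99, 61, 71, 98, 59]
t=14: [55, 37, 80, 55, 38, 80]
t=15: [119, 102, 65, 120, 103, 66]
t=16: [55, 41, 71, 57, 42, 71]
t=17: [121, 114, 88, 121, 114, 89]
t=18: [69, 52, 31, 69, 51, 30]
t=19: [95, 116, 102, 95, 116, 103]
t=20: [18, 41, 30, 18, 42, 30]
t=21: [72, 104, 99, 73, 105, 99]
t=22: [57, 30, 13, 58, 30, 13]
t=23: [108, 85, 53, 108, 85, 53]
t=24: [35, 51, 102, 35, 51, 102]
t=25: [113, 108, 50, 113, 108, 50]
t=26: [46, 57, 109, 46, 57, 109]
t=27: [132, 106, 60, 132, 106, 60]
t=28: [86, 58, 86, 86, 58, 86]
t=29: [53, 83, 53, 53, 83, 53]
t=30: [104, 72, 104, 104, 72, 104]
t=31: [37, 54, 37, 37, 54, 37]
t=32: [115, 120, 115, 115, 120, 115]
t=33: [61, 66, 61, 61, 66, 61]
t=34: [100, 95, 100, 100, 95, 100]
t=35: [9, 6, 9, 9, 6, 9]
t=36: [24, 21, 24, 24, 21, 24]
t=37: [69, 66, 69, 69, 66, 69]
t=38: [83, 86, 83, 83, 86, 83]
t=39: [36, 33, 36, 36, 33, 36]
t=40: [105, 102, 105, 105, 102, 105]
t=41: [24, 21, 24, 24, 21, 24]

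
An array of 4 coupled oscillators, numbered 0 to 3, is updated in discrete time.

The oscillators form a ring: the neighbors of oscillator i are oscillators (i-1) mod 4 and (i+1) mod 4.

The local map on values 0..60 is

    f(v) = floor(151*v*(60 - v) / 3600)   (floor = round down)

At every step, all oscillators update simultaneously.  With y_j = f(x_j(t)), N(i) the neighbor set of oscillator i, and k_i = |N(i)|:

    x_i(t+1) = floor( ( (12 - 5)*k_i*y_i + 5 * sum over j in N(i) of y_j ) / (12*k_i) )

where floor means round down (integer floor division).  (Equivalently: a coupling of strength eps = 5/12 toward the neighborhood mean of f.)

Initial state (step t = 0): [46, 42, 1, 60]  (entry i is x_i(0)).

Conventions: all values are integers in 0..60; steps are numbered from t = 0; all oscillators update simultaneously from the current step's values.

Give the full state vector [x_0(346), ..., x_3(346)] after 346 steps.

Simulating step by step:
t=0: [46, 42, 1, 60]
t=1: [22, 24, 7, 6]
t=2: [30, 31, 18, 18]
t=3: [35, 35, 32, 32]
t=4: [36, 36, 36, 36]
t=5: [36, 36, 36, 36]

Answer: [36, 36, 36, 36]
Key observation: The state at step 4, [36, 36, 36, 36], reappears at step 5: the system is in a cycle of period 1 from step 4 on.  Therefore the state at step 346 equals the state at step 4 + ((346 - 4) mod 1) = 4, which is [36, 36, 36, 36].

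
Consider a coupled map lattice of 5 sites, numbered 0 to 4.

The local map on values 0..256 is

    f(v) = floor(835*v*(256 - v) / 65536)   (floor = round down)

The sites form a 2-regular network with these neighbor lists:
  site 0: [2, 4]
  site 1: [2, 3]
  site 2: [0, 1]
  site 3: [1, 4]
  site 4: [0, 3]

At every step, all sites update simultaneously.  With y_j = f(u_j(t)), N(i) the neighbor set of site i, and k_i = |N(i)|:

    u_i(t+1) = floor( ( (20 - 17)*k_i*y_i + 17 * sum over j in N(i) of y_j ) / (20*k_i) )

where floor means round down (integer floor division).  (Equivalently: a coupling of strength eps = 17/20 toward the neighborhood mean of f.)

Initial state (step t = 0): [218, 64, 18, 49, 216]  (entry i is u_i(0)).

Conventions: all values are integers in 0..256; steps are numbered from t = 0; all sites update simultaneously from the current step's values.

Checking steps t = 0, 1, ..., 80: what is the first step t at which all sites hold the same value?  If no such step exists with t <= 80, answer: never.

Simulating step by step:
t=0: [218, 64, 18, 49, 216]  (not all equal)
t=1: [85, 101, 119, 132, 115]  (not all equal)
t=2: [203, 206, 194, 203, 197]  (not all equal)
t=3: [148, 142, 136, 139, 138]  (not all equal)
t=4: [206, 206, 204, 206, 205]  (not all equal)
t=5: [133, 132, 131, 131, 131]  (not all equal)
t=6: [208, 208, 208, 208, 208]  (all equal)

Answer: 6
Key observation: Synchronization is absorbing here: once all sites are equal they stay equal, and step 6 is the first all-equal step.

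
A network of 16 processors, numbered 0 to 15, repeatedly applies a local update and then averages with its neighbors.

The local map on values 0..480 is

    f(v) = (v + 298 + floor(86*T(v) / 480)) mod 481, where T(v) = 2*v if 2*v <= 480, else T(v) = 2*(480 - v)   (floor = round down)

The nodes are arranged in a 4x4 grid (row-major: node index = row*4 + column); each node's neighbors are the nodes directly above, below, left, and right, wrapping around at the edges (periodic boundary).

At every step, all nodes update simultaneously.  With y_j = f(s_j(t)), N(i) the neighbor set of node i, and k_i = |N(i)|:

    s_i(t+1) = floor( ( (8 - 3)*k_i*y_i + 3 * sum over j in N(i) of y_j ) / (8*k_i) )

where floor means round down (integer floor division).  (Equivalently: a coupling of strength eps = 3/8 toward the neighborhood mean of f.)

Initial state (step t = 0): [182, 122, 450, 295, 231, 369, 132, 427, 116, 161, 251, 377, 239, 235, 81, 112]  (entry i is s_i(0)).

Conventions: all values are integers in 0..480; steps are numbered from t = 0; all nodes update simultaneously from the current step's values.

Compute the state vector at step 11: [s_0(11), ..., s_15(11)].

Answer: [254, 392, 428, 404, 207, 126, 338, 378, 161, 107, 133, 319, 241, 379, 360, 375]

Derivation:
t=0: [182, 122, 450, 295, 231, 369, 132, 427, 116, 161, 251, 377, 239, 235, 81, 112]
t=1: [125, 355, 316, 209, 175, 244, 383, 258, 334, 112, 201, 267, 191, 183, 349, 370]
t=2: [333, 216, 190, 159, 124, 180, 200, 147, 196, 328, 155, 163, 137, 130, 186, 192]
t=3: [183, 144, 74, 54, 325, 119, 71, 68, 118, 184, 53, 42, 80, 331, 104, 61]
t=4: [133, 112, 362, 347, 251, 349, 397, 367, 382, 180, 348, 371, 357, 212, 400, 384]
t=5: [395, 376, 245, 240, 201, 217, 233, 217, 207, 109, 205, 226, 234, 156, 225, 231]
t=6: [207, 193, 150, 148, 108, 153, 126, 115, 135, 309, 136, 117, 130, 104, 113, 130]
t=7: [156, 103, 107, 109, 331, 125, 339, 413, 146, 160, 147, 372, 391, 386, 369, 427]
t=8: [141, 383, 400, 371, 197, 374, 239, 260, 75, 90, 74, 193, 200, 235, 230, 270]
t=9: [64, 204, 221, 195, 126, 224, 184, 146, 312, 371, 320, 153, 121, 166, 168, 150]
t=10: [343, 121, 99, 100, 359, 155, 83, 69, 228, 193, 155, 54, 348, 103, 63, 69]
t=11: [254, 392, 428, 404, 207, 126, 338, 378, 161, 107, 133, 319, 241, 379, 360, 375]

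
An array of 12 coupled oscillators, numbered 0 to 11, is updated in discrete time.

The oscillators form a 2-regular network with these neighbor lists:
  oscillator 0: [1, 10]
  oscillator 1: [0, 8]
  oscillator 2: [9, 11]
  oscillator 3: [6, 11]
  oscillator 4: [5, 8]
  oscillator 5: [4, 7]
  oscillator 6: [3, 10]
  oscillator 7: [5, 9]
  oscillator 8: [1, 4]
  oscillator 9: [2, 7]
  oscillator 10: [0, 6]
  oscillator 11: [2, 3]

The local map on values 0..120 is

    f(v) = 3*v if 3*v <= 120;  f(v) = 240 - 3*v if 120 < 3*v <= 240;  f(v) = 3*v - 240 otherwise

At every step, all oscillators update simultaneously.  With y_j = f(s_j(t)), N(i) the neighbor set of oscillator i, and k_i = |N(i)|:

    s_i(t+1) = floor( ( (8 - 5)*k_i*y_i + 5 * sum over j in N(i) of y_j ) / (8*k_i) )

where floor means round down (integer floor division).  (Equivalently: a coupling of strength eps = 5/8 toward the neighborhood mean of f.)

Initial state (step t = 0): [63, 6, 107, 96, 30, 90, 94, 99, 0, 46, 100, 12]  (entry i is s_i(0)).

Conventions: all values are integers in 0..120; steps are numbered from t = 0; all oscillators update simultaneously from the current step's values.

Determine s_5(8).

Simulating step by step:
t=0: [63, 6, 107, 96, 30, 90, 94, 99, 0, 46, 100, 12]
t=1: [43, 22, 73, 42, 43, 57, 49, 62, 33, 81, 51, 53]
t=2: [89, 90, 34, 97, 94, 77, 97, 42, 92, 24, 96, 72]
t=3: [34, 30, 68, 42, 29, 52, 50, 68, 36, 94, 42, 56]
t=4: [102, 99, 49, 93, 92, 69, 105, 52, 95, 38, 102, 73]
t=5: [63, 56, 77, 44, 37, 49, 60, 77, 45, 98, 68, 49]
t=6: [52, 75, 49, 88, 103, 72, 67, 49, 96, 25, 48, 71]
t=7: [66, 46, 66, 29, 48, 59, 52, 65, 44, 86, 74, 46]
t=8: [53, 85, 53, 90, 89, 67, 64, 42, 102, 33, 46, 78]

Answer: s_5(8) = 67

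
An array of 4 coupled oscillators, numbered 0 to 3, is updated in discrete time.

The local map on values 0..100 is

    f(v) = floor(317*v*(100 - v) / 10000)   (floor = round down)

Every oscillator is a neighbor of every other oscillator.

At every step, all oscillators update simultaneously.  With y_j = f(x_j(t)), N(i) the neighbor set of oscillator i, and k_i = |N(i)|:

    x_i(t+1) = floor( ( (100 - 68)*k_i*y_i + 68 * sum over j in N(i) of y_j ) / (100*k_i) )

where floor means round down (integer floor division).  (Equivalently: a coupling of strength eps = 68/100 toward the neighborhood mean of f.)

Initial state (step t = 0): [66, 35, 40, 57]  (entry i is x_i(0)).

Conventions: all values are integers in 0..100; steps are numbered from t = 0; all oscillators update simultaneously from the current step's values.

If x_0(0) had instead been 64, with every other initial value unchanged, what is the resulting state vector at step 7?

Simulating step by step:
t=0: [64, 35, 40, 57]
t=1: [74, 74, 74, 74]
t=2: [60, 60, 60, 60]
t=3: [76, 76, 76, 76]
t=4: [57, 57, 57, 57]
t=5: [77, 77, 77, 77]
t=6: [56, 56, 56, 56]
t=7: [78, 78, 78, 78]

Answer: [78, 78, 78, 78]
Key observation: This trace re-runs the system from the modified initial state.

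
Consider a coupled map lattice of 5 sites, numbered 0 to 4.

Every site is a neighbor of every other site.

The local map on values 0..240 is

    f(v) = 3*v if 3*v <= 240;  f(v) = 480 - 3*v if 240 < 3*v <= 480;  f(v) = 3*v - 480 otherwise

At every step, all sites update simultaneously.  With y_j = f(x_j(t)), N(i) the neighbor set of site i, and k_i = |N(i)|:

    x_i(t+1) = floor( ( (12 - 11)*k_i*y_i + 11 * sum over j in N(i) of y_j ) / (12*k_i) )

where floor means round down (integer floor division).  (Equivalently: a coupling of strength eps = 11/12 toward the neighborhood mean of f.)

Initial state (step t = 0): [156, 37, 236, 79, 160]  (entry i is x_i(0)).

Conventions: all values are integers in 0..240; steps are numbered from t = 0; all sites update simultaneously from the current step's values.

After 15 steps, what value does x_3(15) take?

Simulating step by step:
t=0: [156, 37, 236, 79, 160]
t=1: [133, 118, 101, 100, 134]
t=2: [135, 128, 121, 120, 135]
t=3: [99, 96, 93, 93, 99]
t=4: [193, 192, 190, 190, 193]
t=5: [94, 94, 95, 95, 94]
t=6: [196, 196, 197, 197, 196]
t=7: [109, 109, 108, 108, 109]
t=8: [154, 154, 153, 153, 154]
t=9: [19, 19, 18, 18, 19]
t=10: [55, 55, 56, 56, 55]
t=11: [166, 166, 165, 165, 166]
t=12: [16, 16, 17, 17, 16]
t=13: [49, 49, 48, 48, 49]
t=14: [145, 145, 146, 146, 145]
t=15: [43, 43, 44, 44, 43]

Answer: x_3(15) = 44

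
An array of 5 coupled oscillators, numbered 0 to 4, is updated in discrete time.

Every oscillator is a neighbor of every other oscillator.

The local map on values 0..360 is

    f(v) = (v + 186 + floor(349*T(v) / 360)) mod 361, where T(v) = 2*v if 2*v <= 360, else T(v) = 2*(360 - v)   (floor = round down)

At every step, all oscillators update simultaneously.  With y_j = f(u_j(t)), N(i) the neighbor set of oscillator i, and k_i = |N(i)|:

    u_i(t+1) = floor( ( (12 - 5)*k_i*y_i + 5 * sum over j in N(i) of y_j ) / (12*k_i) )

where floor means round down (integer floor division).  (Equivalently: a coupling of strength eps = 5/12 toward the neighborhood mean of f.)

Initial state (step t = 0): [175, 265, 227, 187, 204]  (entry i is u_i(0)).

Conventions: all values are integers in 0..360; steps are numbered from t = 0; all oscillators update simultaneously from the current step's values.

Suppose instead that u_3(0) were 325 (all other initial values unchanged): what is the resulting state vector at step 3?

Answer: [295, 289, 292, 283, 294]
Key observation: This trace re-runs the system from the modified initial state.

Derivation:
t=0: [175, 265, 227, 325, 204]
t=1: [315, 284, 301, 257, 311]
t=2: [237, 251, 243, 263, 239]
t=3: [295, 289, 292, 283, 294]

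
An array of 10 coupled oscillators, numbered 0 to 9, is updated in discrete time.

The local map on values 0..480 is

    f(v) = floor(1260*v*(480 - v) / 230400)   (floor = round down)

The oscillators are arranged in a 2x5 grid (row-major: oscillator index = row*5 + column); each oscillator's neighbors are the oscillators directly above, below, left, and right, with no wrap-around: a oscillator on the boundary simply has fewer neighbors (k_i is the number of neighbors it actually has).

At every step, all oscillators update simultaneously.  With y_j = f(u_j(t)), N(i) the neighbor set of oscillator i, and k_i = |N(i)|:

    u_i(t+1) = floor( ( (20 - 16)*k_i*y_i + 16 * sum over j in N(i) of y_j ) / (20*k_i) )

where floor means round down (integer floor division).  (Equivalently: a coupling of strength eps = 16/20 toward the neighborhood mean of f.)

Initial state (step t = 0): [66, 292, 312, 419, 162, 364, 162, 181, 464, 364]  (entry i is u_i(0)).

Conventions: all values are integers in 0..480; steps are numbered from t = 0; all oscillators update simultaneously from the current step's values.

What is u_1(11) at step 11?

Simulating step by step:
t=0: [66, 292, 312, 419, 162, 364, 162, 181, 464, 364]
t=1: [241, 250, 252, 189, 203, 218, 276, 220, 185, 174]
t=2: [313, 312, 309, 305, 297, 310, 311, 307, 300, 300]
t=3: [286, 286, 288, 292, 293, 286, 287, 290, 292, 295]
t=4: [303, 302, 301, 300, 299, 302, 302, 301, 299, 299]
t=5: [293, 293, 294, 294, 295, 293, 293, 294, 294, 295]
t=6: [299, 299, 299, 298, 298, 299, 299, 299, 298, 298]
t=7: [295, 295, 295, 295, 296, 295, 295, 295, 295, 296]
t=8: [298, 298, 298, 297, 297, 298, 298, 298, 297, 297]
t=9: [296, 296, 296, 296, 297, 296, 296, 296, 296, 297]
t=10: [297, 297, 297, 297, 297, 297, 297, 297, 297, 297]
t=11: [297, 297, 297, 297, 297, 297, 297, 297, 297, 297]

Answer: u_1(11) = 297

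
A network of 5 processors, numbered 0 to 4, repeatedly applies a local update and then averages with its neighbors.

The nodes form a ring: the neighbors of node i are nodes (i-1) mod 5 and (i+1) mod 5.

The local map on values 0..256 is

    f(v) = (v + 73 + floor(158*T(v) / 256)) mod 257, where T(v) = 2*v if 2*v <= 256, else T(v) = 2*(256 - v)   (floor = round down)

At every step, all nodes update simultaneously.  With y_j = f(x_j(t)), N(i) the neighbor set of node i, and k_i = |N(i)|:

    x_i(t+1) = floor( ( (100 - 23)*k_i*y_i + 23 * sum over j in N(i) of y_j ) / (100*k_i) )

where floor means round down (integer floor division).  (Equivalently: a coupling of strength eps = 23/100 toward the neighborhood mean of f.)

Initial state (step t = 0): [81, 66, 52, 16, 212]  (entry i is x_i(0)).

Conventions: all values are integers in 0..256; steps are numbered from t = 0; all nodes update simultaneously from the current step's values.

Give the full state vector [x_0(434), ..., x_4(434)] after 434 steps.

Answer: [171, 114, 171, 36, 36]
Key observation: The state at step 29, [171, 114, 171, 36, 36], reappears at step 32: the system is in a cycle of period 3 from step 29 on.  Therefore the state at step 434 equals the state at step 29 + ((434 - 29) mod 3) = 29, which is [171, 114, 171, 36, 36].

Derivation:
t=0: [81, 66, 52, 16, 212]
t=1: [229, 220, 183, 114, 104]
t=2: [74, 80, 85, 69, 53]
t=3: [234, 221, 58, 197, 200]
t=4: [78, 93, 174, 98, 84]
t=5: [193, 56, 76, 36, 34]
t=6: [106, 190, 226, 162, 141]
t=7: [61, 82, 81, 92, 92]
t=8: [192, 250, 226, 47, 42]
t=9: [94, 75, 89, 165, 158]
t=10: [58, 189, 49, 84, 86]
t=11: [166, 111, 150, 24, 29]
t=12: [94, 71, 95, 123, 130]
t=13: [58, 184, 58, 84, 91]
t=14: [167, 114, 166, 27, 38]
t=15: [96, 75, 94, 131, 146]
t=16: [61, 191, 59, 91, 89]
t=17: [172, 114, 169, 39, 37]
t=18: [95, 74, 97, 151, 148]
t=19: [60, 190, 63, 88, 88]
t=20: [170, 115, 175, 35, 34]
t=21: [96, 76, 94, 143, 141]
t=22: [62, 192, 59, 89, 90]
t=23: [174, 114, 168, 36, 38]
t=24: [96, 74, 96, 146, 148]
t=25: [61, 190, 61, 89, 89]
t=26: [172, 115, 172, 36, 36]
t=27: [95, 76, 95, 145, 145]
t=28: [60, 192, 60, 89, 89]
t=29: [171, 114, 171, 36, 36]
t=30: [95, 74, 95, 145, 145]
t=31: [60, 189, 60, 89, 89]
t=32: [171, 114, 171, 36, 36]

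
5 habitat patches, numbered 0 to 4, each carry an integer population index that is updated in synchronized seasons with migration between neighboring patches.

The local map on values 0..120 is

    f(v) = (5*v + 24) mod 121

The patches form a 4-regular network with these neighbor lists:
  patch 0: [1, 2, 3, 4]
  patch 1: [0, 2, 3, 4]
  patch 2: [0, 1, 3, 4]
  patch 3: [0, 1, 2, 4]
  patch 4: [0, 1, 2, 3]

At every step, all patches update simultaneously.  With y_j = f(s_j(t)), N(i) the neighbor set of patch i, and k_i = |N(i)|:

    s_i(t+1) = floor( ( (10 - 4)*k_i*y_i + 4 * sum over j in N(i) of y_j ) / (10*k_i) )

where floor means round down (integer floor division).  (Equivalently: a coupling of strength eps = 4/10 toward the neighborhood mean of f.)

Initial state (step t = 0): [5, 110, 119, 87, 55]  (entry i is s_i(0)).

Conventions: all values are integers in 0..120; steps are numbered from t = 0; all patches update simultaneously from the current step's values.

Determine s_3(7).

Simulating step by step:
t=0: [5, 110, 119, 87, 55]
t=1: [55, 75, 37, 78, 59]
t=2: [59, 48, 74, 56, 69]
t=3: [58, 30, 35, 50, 22]
t=4: [60, 51, 63, 40, 31]
t=5: [78, 56, 86, 89, 66]
t=6: [67, 73, 87, 95, 98]
t=7: [86, 41, 76, 35, 43]

Answer: s_3(7) = 35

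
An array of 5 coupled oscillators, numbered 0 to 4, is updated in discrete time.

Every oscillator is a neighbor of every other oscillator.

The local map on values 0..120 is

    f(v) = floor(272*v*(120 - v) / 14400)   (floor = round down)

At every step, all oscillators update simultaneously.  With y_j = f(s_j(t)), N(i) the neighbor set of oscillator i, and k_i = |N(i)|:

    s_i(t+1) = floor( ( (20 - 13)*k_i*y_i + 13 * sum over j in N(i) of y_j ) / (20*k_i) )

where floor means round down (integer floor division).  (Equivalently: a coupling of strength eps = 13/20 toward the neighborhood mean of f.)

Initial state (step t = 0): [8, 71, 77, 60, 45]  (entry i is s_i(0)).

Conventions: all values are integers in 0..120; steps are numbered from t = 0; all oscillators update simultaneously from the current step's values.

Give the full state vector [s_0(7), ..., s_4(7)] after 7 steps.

Answer: [67, 67, 67, 67, 67]

Derivation:
t=0: [8, 71, 77, 60, 45]
t=1: [47, 56, 56, 57, 56]
t=2: [65, 66, 66, 66, 66]
t=3: [67, 67, 67, 67, 67]
t=4: [67, 67, 67, 67, 67]
t=5: [67, 67, 67, 67, 67]
t=6: [67, 67, 67, 67, 67]
t=7: [67, 67, 67, 67, 67]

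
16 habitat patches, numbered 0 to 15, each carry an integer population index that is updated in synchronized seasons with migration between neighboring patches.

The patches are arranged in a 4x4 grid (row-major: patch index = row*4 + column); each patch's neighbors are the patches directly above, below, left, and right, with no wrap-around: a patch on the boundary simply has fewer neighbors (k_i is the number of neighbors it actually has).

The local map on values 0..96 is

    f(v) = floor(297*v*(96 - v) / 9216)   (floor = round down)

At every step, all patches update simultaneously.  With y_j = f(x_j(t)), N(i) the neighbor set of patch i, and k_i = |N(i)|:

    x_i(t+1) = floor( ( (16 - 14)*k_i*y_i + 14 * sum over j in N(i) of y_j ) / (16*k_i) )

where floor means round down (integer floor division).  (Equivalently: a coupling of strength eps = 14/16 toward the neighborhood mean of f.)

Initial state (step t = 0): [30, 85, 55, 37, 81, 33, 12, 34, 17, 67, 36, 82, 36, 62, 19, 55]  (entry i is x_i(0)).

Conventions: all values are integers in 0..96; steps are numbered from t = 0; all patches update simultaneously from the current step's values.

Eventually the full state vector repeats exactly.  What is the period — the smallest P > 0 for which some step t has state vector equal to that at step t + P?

Answer: 2
Key observation: The state at step 12, [71, 71, 71, 71, 71, 71, 71, 71, 71, 71, 71, 71, 71, 71, 71, 71], reappears at step 14 — and no state repeats earlier — so the cycle the system enters has period 2.

Derivation:
t=0: [30, 85, 55, 37, 81, 33, 12, 34, 17, 67, 36, 82, 36, 62, 19, 55]
t=1: [38, 62, 47, 69, 55, 43, 63, 48, 54, 61, 47, 65, 56, 60, 66, 45]
t=2: [69, 71, 65, 72, 72, 68, 72, 64, 70, 71, 66, 72, 71, 67, 70, 64]
t=3: [56, 61, 56, 63, 59, 56, 62, 56, 56, 60, 57, 63, 59, 57, 62, 57]
t=4: [69, 71, 67, 71, 71, 68, 71, 67, 69, 71, 67, 70, 71, 68, 70, 67]
t=5: [57, 60, 57, 61, 59, 57, 61, 57, 57, 60, 58, 61, 60, 57, 61, 58]
t=6: [69, 70, 68, 70, 70, 69, 70, 68, 69, 70, 68, 70, 70, 68, 70, 68]
t=7: [58, 60, 58, 60, 59, 58, 60, 58, 58, 60, 58, 60, 60, 58, 60, 58]
t=8: [69, 70, 69, 70, 70, 69, 70, 69, 69, 70, 69, 70, 70, 69, 70, 69]
t=9: [58, 59, 58, 59, 59, 58, 59, 58, 58, 59, 58, 59, 59, 58, 59, 58]
t=10: [70, 70, 70, 70, 70, 70, 70, 70, 70, 70, 70, 70, 70, 70, 70, 70]
t=11: [58, 58, 58, 58, 58, 58, 58, 58, 58, 58, 58, 58, 58, 58, 58, 58]
t=12: [71, 71, 71, 71, 71, 71, 71, 71, 71, 71, 71, 71, 71, 71, 71, 71]
t=13: [57, 57, 57, 57, 57, 57, 57, 57, 57, 57, 57, 57, 57, 57, 57, 57]
t=14: [71, 71, 71, 71, 71, 71, 71, 71, 71, 71, 71, 71, 71, 71, 71, 71]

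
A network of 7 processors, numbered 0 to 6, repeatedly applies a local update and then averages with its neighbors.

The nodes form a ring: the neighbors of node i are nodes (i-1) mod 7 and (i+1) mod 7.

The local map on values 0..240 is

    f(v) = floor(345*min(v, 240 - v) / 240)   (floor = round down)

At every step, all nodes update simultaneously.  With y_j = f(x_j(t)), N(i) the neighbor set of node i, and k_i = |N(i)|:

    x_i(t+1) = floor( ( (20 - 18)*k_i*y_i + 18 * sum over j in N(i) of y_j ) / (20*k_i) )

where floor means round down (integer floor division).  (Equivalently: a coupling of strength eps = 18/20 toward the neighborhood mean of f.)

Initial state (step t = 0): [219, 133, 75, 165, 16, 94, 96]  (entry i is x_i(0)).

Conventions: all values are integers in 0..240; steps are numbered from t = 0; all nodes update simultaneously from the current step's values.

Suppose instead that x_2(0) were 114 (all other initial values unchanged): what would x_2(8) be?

Answer: x_2(8) = 138
Key observation: This trace re-runs the system from the modified initial state.

Derivation:
t=0: [219, 133, 114, 165, 16, 94, 96]
t=1: [133, 102, 133, 94, 111, 85, 88]
t=2: [137, 152, 141, 153, 131, 140, 136]
t=3: [138, 143, 127, 146, 136, 151, 145]
t=4: [138, 152, 139, 153, 132, 140, 136]
t=5: [138, 143, 127, 147, 136, 151, 144]
t=6: [139, 152, 138, 153, 131, 141, 136]
t=7: [138, 143, 127, 148, 135, 151, 144]
t=8: [139, 152, 138, 153, 131, 142, 136]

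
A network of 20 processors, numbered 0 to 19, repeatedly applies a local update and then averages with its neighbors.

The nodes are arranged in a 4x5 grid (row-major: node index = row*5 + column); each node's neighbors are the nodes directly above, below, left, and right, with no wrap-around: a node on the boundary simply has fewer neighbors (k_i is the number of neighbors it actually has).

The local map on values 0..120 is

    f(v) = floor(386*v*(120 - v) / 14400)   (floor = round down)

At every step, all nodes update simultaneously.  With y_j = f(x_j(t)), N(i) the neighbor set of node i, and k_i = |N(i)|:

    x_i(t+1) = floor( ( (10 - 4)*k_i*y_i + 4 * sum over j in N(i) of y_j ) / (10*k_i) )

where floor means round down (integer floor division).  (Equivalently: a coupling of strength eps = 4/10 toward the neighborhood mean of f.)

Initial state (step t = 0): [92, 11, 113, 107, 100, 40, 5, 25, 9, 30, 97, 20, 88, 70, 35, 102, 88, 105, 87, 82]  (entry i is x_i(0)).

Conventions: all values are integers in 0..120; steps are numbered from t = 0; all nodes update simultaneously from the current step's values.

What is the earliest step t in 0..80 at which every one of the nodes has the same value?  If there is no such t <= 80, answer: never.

Simulating step by step:
t=0: [92, 11, 113, 107, 100, 40, 5, 25, 9, 30, 97, 20, 88, 70, 35, 102, 88, 105, 87, 82]  (not all equal)
t=1: [64, 33, 30, 35, 53, 70, 32, 51, 42, 64, 60, 54, 70, 81, 80, 56, 64, 55, 74, 80]  (not all equal)
t=2: [91, 78, 76, 81, 92, 91, 80, 89, 87, 93, 95, 93, 92, 86, 86, 96, 95, 94, 89, 86]  (not all equal)
t=3: [73, 84, 85, 81, 71, 71, 80, 75, 75, 69, 64, 68, 69, 76, 76, 61, 63, 66, 73, 77]  (not all equal)
t=4: [89, 82, 81, 85, 91, 92, 86, 88, 89, 92, 95, 93, 93, 89, 89, 96, 95, 94, 90, 88]  (not all equal)
t=5: [74, 81, 82, 77, 71, 69, 76, 75, 73, 70, 64, 67, 68, 72, 72, 61, 63, 65, 71, 74]  (not all equal)
t=6: [90, 85, 84, 88, 92, 93, 89, 89, 90, 92, 95, 94, 93, 92, 92, 96, 95, 94, 92, 91]  (not all equal)
t=7: [72, 77, 78, 74, 70, 67, 72, 73, 71, 69, 63, 65, 67, 69, 69, 61, 63, 65, 68, 69]  (not all equal)
t=8: [91, 88, 88, 91, 92, 94, 92, 91, 92, 93, 95, 94, 94, 94, 94, 96, 95, 95, 94, 94]  (not all equal)
t=9: [70, 73, 73, 70, 68, 65, 68, 69, 68, 67, 63, 65, 65, 65, 65, 61, 63, 63, 64, 65]  (not all equal)
t=10: [93, 91, 91, 93, 94, 94, 93, 93, 94, 94, 95, 95, 95, 95, 95, 96, 95, 95, 95, 95]  (not all equal)
t=11: [67, 69, 69, 66, 65, 65, 66, 66, 65, 64, 63, 63, 63, 63, 63, 61, 62, 63, 63, 63]  (not all equal)
t=12: [94, 94, 94, 94, 95, 95, 95, 95, 95, 95, 95, 95, 95, 95, 96, 96, 96, 96, 96, 96]  (not all equal)
t=13: [64, 64, 64, 64, 63, 63, 63, 63, 63, 62, 62, 62, 62, 62, 61, 61, 61, 61, 61, 61]  (not all equal)
t=14: [96, 96, 96, 96, 96, 96, 96, 96, 96, 96, 96, 96, 96, 96, 96, 96, 96, 96, 96, 96]  (all equal)

Answer: 14
Key observation: Synchronization is absorbing here: once all nodes are equal they stay equal, and step 14 is the first all-equal step.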